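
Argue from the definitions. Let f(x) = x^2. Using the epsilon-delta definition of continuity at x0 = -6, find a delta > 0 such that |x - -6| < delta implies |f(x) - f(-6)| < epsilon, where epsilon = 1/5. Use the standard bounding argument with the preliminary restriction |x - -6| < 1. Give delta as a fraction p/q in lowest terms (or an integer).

Factor: |x^2 - (-6)^2| = |x - -6| * |x + -6|.
Impose |x - -6| < 1 first. Then |x + -6| = |(x - -6) + 2*(-6)| <= |x - -6| + 2*|-6| < 1 + 12 = 13.
So |x^2 - (-6)^2| < delta * 13.
We need delta * 13 <= 1/5, i.e. delta <= 1/5/13 = 1/65.
Since 1/65 < 1, this is tighter than 1; take delta = 1/65.
So delta = 1/65 works.

1/65


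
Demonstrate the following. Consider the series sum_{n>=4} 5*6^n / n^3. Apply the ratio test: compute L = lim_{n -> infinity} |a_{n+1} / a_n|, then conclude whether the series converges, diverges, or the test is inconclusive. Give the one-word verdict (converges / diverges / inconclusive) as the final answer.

Let a_n denote the general term. Form the ratio a_{n+1}/a_n and simplify:
a_{n+1}/a_n = 6*n^3/(n + 1)^3
Take the limit as n -> infinity: L = 6.
Since L = 6 > 1 (or L = infinity), the ratio test implies the series diverges.

diverges


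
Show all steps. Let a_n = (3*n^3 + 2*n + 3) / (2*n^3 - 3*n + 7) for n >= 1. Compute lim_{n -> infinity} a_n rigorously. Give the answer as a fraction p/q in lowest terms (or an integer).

Divide numerator and denominator by n^3, the highest power:
numerator / n^3 = 3 + 2/n^2 + 3/n^3
denominator / n^3 = 2 - 3/n^2 + 7/n^3
As n -> infinity, all terms of the form c/n^k (k >= 1) tend to 0.
So numerator / n^3 -> 3 and denominator / n^3 -> 2.
Therefore lim a_n = 3/2.

3/2


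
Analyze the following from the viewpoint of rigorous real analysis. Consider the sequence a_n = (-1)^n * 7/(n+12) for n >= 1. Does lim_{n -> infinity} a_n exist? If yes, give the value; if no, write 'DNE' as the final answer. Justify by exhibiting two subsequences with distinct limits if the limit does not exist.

Examine the behaviour of a_n along subsequences.
Even-n subsequence a_{2k} = 7/(2k+12) -> 0. Odd-n subsequence a_{2k+1} = -7/(2k+13) -> 0. Both tend to 0, which suggests the limit is 0; verify directly.
|a_n - 0| = 7/(n+12) < 7/n for every n >= 1.
Given epsilon > 0, choose a positive integer N > 7/epsilon. Then for all n >= N, |a_n| < 7/n <= 7/N < epsilon.
So by the definition of the limit, lim a_n exists and equals 0.

0


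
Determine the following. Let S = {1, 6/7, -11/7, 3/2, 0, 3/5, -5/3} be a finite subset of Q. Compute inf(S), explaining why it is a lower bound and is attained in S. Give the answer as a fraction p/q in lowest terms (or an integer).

S is finite, so inf(S) = min(S).
Sorted increasing:
-5/3, -11/7, 0, 3/5, 6/7, 1, 3/2
The extremum is -5/3.
For every x in S, x >= -5/3. And -5/3 is in S, so it is attained.
Therefore inf(S) = -5/3.

-5/3


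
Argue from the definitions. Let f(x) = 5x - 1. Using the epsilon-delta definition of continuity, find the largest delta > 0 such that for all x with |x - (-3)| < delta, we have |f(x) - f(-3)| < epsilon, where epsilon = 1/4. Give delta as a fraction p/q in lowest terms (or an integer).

We compute f(-3) = 5*(-3) - 1 = -16.
|f(x) - f(-3)| = |5x - 1 - (-16)| = |5(x - (-3))| = 5|x - (-3)|.
We need 5|x - (-3)| < 1/4, i.e. |x - (-3)| < 1/4 / 5 = 1/20.
So any delta <= 1/20 works. Conversely, if delta > 1/20, then x = -3 + 1/20 satisfies |x - (-3)| = 1/20 < delta but |f(x) - f(-3)| = 5 * 1/20 = 1/4, which is not < 1/4; so no larger delta works.
Hence the largest such delta is 1/20.

1/20


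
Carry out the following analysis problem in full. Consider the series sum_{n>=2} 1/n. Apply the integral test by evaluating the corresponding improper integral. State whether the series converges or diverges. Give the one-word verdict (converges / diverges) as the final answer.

Let f(x) = 1/x. Then f is positive, continuous, and decreasing on [2, infinity), so the integral test applies.
Compute the improper integral int_{2}^infinity f(x) dx:
  antiderivative F(x) = log(x).
  As x -> infinity, log(x) -> infinity.
  So int = infinity - log(2) = infinity. By the integral test, the series diverges.

diverges


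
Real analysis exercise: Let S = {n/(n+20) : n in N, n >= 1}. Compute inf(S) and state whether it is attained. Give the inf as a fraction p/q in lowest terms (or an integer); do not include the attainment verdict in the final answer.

Analysis:
- Values: 1/21, 1/11, 3/23, 1/6, ... strictly increasing.
- Minimum is 1/21 (n=1); inf = 1/21 (attained).
- n/(n+20) = 1 - 20/(n+20) -> 1 from below as n -> infinity, and never equals 1.
- So sup = 1 (not attained).
Conclusion: inf(S) = 1/21, attained in S.

1/21


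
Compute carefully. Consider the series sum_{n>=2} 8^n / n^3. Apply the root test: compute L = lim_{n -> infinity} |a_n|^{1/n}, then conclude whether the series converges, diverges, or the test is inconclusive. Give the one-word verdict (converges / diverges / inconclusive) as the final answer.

Let a_n denote the general term. Form |a_n|^(1/n) and simplify:
|a_n|^(1/n) = 8/n^(3/n)
Take the limit as n -> infinity: L = 8.
Since L = 8 > 1, the root test implies divergence.

diverges


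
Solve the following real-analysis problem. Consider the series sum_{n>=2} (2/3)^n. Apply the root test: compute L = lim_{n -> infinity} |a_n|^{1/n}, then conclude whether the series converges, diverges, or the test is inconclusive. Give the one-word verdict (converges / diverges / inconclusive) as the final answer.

Let a_n denote the general term. Form |a_n|^(1/n) and simplify:
|a_n|^(1/n) = 2/3
Take the limit as n -> infinity: L = 2/3.
Since L = 2/3 < 1, the root test implies convergence.

converges


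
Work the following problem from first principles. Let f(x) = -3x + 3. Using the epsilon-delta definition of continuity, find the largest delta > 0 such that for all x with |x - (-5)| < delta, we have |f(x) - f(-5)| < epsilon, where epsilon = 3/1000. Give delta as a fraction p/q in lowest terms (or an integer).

We compute f(-5) = -3*(-5) + 3 = 18.
|f(x) - f(-5)| = |-3x + 3 - (18)| = |-3(x - (-5))| = 3|x - (-5)|.
We need 3|x - (-5)| < 3/1000, i.e. |x - (-5)| < 3/1000 / 3 = 1/1000.
So any delta <= 1/1000 works. Conversely, if delta > 1/1000, then x = -5 + 1/1000 satisfies |x - (-5)| = 1/1000 < delta but |f(x) - f(-5)| = 3 * 1/1000 = 3/1000, which is not < 3/1000; so no larger delta works.
Hence the largest such delta is 1/1000.

1/1000


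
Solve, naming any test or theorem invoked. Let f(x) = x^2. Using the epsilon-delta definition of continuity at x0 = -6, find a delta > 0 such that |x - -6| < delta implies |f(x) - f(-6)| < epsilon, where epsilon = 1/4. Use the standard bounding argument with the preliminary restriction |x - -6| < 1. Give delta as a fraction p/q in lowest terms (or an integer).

Factor: |x^2 - (-6)^2| = |x - -6| * |x + -6|.
Impose |x - -6| < 1 first. Then |x + -6| = |(x - -6) + 2*(-6)| <= |x - -6| + 2*|-6| < 1 + 12 = 13.
So |x^2 - (-6)^2| < delta * 13.
We need delta * 13 <= 1/4, i.e. delta <= 1/4/13 = 1/52.
Since 1/52 < 1, this is tighter than 1; take delta = 1/52.
So delta = 1/52 works.

1/52


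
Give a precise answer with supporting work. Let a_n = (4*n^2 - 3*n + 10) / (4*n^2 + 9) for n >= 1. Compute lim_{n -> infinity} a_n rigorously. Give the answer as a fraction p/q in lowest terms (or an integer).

Divide numerator and denominator by n^2, the highest power:
numerator / n^2 = 4 - 3/n + 10/n^2
denominator / n^2 = 4 + 9/n^2
As n -> infinity, all terms of the form c/n^k (k >= 1) tend to 0.
So numerator / n^2 -> 4 and denominator / n^2 -> 4.
Therefore lim a_n = 1.

1


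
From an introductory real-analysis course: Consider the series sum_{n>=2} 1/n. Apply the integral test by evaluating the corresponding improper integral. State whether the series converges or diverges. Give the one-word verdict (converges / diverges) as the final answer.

Let f(x) = 1/x. Then f is positive, continuous, and decreasing on [2, infinity), so the integral test applies.
Compute the improper integral int_{2}^infinity f(x) dx:
  antiderivative F(x) = log(x).
  As x -> infinity, log(x) -> infinity.
  So int = infinity - log(2) = infinity. By the integral test, the series diverges.

diverges


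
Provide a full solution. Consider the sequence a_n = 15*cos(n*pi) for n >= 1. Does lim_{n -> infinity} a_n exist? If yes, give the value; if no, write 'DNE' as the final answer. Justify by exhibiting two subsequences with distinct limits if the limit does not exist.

Examine the behaviour of a_n along subsequences.
cos(n*pi) = (-1)^n, so a_n = 15*(-1)^n. a_{2k} = 15 -> 15. a_{2k+1} = -15 -> -15.
Since these two subsequential limits are 15 and -15, distinct, the full sequence cannot converge (a convergent sequence has all subsequences tending to the same limit). So lim a_n does not exist.

DNE


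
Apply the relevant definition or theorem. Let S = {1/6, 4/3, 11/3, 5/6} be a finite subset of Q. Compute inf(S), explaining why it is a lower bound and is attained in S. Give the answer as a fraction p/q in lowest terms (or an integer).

S is finite, so inf(S) = min(S).
Sorted increasing:
1/6, 5/6, 4/3, 11/3
The extremum is 1/6.
For every x in S, x >= 1/6. And 1/6 is in S, so it is attained.
Therefore inf(S) = 1/6.

1/6


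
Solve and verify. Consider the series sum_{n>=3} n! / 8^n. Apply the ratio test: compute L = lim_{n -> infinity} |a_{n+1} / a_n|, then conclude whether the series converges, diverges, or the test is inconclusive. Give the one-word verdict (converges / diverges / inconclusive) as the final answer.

Let a_n denote the general term. Form the ratio a_{n+1}/a_n and simplify:
a_{n+1}/a_n = n/8 + 1/8
Take the limit as n -> infinity: L = infinity.
Since L = infinity > 1 (or L = infinity), the ratio test implies the series diverges.

diverges


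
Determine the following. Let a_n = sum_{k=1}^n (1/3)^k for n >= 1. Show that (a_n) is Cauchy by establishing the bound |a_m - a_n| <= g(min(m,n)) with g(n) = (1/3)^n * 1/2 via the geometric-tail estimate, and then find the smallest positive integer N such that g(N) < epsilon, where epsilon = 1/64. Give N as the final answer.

For m > n >= 1: |a_m - a_n| = sum_{k=n+1}^m (1/3)^k < sum_{k=n+1}^infinity (1/3)^k = (1/3)^(n+1) / (1 - 1/3) = (1/3)^n * (1/3) * (3/2) = (1/3)^n * 1/2.
So g(n) = (1/3)^n / 2. Since g(n) -> 0, (a_n) is Cauchy.
Now solve g(N) < 1/64: (1/3)^N / 2 < 1/64 <=> 3^N > 1 / (2 * 1/64) = 32.
Check powers of 3: 3^3 = 27 <= 32, 3^4 = 81 > 32.
So the smallest such N is 4. Check: g(4) = 1/(2 * 81) = 1/162 < 1/64.

4


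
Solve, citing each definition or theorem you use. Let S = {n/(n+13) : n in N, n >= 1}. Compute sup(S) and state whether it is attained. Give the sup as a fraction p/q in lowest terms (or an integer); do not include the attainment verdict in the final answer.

Analysis:
- Values: 1/14, 2/15, 3/16, 4/17, ... strictly increasing.
- Minimum is 1/14 (n=1); inf = 1/14 (attained).
- n/(n+13) = 1 - 13/(n+13) -> 1 from below as n -> infinity, and never equals 1.
- So sup = 1 (not attained).
Conclusion: sup(S) = 1, not attained in S.

1


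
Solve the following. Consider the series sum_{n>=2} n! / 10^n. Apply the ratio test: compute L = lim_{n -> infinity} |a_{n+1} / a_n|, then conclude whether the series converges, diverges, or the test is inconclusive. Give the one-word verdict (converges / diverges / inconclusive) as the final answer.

Let a_n denote the general term. Form the ratio a_{n+1}/a_n and simplify:
a_{n+1}/a_n = n/10 + 1/10
Take the limit as n -> infinity: L = infinity.
Since L = infinity > 1 (or L = infinity), the ratio test implies the series diverges.

diverges


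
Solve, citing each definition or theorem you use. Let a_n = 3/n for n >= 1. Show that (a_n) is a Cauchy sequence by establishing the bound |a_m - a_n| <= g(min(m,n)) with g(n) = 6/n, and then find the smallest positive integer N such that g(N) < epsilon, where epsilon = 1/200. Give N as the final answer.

For any m, n >= 1, by the triangle inequality:
|a_m - a_n| = |3/m - 3/n| <= 3*1/m + 3*1/n <= 6/min(m,n).
So g(n) = 6/n bounds the Cauchy difference. Since g(n) -> 0, (a_n) is Cauchy.
Now solve g(N) < 1/200: 6/N < 1/200 <=> N > 6 / (1/200) = 1200.
The smallest integer strictly greater than 1200 is N = 1201.
Check: g(1201) = 6/1201 = 6/1201 < 1/200; g(1200) = 1/200 >= 1/200. So N = 1201.

1201


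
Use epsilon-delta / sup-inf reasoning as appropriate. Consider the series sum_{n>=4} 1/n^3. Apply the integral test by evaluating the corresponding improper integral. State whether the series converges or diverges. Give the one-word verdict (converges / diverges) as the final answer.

Let f(x) = x^(-3). Then f is positive, continuous, and decreasing on [4, infinity), so the integral test applies.
Compute the improper integral int_{4}^infinity f(x) dx:
  antiderivative F(x) = -1/(2*x^2).
  As x -> infinity, F(x) -> 0 (since p = 3 > 1).
  So int = F(infinity) - F(4) = 0 - (-1/32) = 1/32.
  Finite, so by the integral test, the series converges.

converges


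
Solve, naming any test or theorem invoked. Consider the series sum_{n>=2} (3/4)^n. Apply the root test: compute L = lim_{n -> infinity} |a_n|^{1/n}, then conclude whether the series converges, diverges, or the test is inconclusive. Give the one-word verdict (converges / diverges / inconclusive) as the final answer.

Let a_n denote the general term. Form |a_n|^(1/n) and simplify:
|a_n|^(1/n) = 3/4
Take the limit as n -> infinity: L = 3/4.
Since L = 3/4 < 1, the root test implies convergence.

converges


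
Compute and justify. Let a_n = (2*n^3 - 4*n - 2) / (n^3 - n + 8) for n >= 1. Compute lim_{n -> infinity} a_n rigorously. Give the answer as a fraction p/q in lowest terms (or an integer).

Divide numerator and denominator by n^3, the highest power:
numerator / n^3 = 2 - 4/n^2 - 2/n^3
denominator / n^3 = 1 - 1/n^2 + 8/n^3
As n -> infinity, all terms of the form c/n^k (k >= 1) tend to 0.
So numerator / n^3 -> 2 and denominator / n^3 -> 1.
Therefore lim a_n = 2.

2


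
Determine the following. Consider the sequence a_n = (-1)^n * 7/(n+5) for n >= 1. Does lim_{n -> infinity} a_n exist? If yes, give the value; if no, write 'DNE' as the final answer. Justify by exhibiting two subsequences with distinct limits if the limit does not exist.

Examine the behaviour of a_n along subsequences.
Even-n subsequence a_{2k} = 7/(2k+5) -> 0. Odd-n subsequence a_{2k+1} = -7/(2k+6) -> 0. Both tend to 0, which suggests the limit is 0; verify directly.
|a_n - 0| = 7/(n+5) < 7/n for every n >= 1.
Given epsilon > 0, choose a positive integer N > 7/epsilon. Then for all n >= N, |a_n| < 7/n <= 7/N < epsilon.
So by the definition of the limit, lim a_n exists and equals 0.

0


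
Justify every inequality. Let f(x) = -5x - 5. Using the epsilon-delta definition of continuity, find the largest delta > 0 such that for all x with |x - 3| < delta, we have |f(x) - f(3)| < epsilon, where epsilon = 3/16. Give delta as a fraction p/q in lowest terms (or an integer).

We compute f(3) = -5*(3) - 5 = -20.
|f(x) - f(3)| = |-5x - 5 - (-20)| = |-5(x - 3)| = 5|x - 3|.
We need 5|x - 3| < 3/16, i.e. |x - 3| < 3/16 / 5 = 3/80.
So any delta <= 3/80 works. Conversely, if delta > 3/80, then x = 3 + 3/80 satisfies |x - 3| = 3/80 < delta but |f(x) - f(3)| = 5 * 3/80 = 3/16, which is not < 3/16; so no larger delta works.
Hence the largest such delta is 3/80.

3/80


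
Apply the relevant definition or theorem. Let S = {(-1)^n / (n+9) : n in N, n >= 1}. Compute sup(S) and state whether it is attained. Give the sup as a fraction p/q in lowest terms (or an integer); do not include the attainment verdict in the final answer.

Analysis:
- Values: -1/10, 1/11, -1/12, 1/13, -1/14, ...
- Positive terms (even n): 1/(2+9), 1/(4+9), ... decreasing -> max = 1/11 (n=2).
- Negative terms (odd n): -1/(1+9), -1/(3+9), ... increasing -> min = -1/10 (n=1).
- So sup = 1/11 (attained at n=2); inf = -1/10 (attained at n=1).
Conclusion: sup(S) = 1/11, attained in S.

1/11


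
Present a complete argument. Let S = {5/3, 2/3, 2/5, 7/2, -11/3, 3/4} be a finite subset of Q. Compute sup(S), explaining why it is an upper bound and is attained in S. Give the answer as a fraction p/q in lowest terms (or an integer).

S is finite, so sup(S) = max(S).
Sorted decreasing:
7/2, 5/3, 3/4, 2/3, 2/5, -11/3
The extremum is 7/2.
For every x in S, x <= 7/2. And 7/2 is in S, so it is attained.
Therefore sup(S) = 7/2.

7/2


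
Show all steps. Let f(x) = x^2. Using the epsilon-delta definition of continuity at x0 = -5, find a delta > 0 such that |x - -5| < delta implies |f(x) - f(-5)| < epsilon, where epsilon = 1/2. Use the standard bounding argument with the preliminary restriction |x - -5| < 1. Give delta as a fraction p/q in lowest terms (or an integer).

Factor: |x^2 - (-5)^2| = |x - -5| * |x + -5|.
Impose |x - -5| < 1 first. Then |x + -5| = |(x - -5) + 2*(-5)| <= |x - -5| + 2*|-5| < 1 + 10 = 11.
So |x^2 - (-5)^2| < delta * 11.
We need delta * 11 <= 1/2, i.e. delta <= 1/2/11 = 1/22.
Since 1/22 < 1, this is tighter than 1; take delta = 1/22.
So delta = 1/22 works.

1/22


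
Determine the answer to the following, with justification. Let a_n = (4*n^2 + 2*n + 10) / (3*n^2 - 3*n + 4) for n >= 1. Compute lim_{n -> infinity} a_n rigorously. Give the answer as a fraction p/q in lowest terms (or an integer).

Divide numerator and denominator by n^2, the highest power:
numerator / n^2 = 4 + 2/n + 10/n^2
denominator / n^2 = 3 - 3/n + 4/n^2
As n -> infinity, all terms of the form c/n^k (k >= 1) tend to 0.
So numerator / n^2 -> 4 and denominator / n^2 -> 3.
Therefore lim a_n = 4/3.

4/3


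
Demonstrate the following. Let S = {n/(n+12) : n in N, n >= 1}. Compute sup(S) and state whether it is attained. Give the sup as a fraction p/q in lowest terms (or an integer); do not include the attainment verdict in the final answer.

Analysis:
- Values: 1/13, 1/7, 1/5, 1/4, ... strictly increasing.
- Minimum is 1/13 (n=1); inf = 1/13 (attained).
- n/(n+12) = 1 - 12/(n+12) -> 1 from below as n -> infinity, and never equals 1.
- So sup = 1 (not attained).
Conclusion: sup(S) = 1, not attained in S.

1


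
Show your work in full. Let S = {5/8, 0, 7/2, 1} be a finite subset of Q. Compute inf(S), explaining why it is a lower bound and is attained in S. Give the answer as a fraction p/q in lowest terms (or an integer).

S is finite, so inf(S) = min(S).
Sorted increasing:
0, 5/8, 1, 7/2
The extremum is 0.
For every x in S, x >= 0. And 0 is in S, so it is attained.
Therefore inf(S) = 0.

0


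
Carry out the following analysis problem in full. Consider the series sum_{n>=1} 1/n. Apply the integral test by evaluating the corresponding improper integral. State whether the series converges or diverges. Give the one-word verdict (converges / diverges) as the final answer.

Let f(x) = 1/x. Then f is positive, continuous, and decreasing on [1, infinity), so the integral test applies.
Compute the improper integral int_{1}^infinity f(x) dx:
  antiderivative F(x) = log(x).
  As x -> infinity, log(x) -> infinity.
  So int = infinity - log(1) = infinity. By the integral test, the series diverges.

diverges


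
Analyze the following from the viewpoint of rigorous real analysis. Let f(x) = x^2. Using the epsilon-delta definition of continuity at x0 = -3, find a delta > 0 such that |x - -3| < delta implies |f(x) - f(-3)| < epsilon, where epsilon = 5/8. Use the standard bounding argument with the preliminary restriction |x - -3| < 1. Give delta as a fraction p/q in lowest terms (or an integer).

Factor: |x^2 - (-3)^2| = |x - -3| * |x + -3|.
Impose |x - -3| < 1 first. Then |x + -3| = |(x - -3) + 2*(-3)| <= |x - -3| + 2*|-3| < 1 + 6 = 7.
So |x^2 - (-3)^2| < delta * 7.
We need delta * 7 <= 5/8, i.e. delta <= 5/8/7 = 5/56.
Since 5/56 < 1, this is tighter than 1; take delta = 5/56.
So delta = 5/56 works.

5/56


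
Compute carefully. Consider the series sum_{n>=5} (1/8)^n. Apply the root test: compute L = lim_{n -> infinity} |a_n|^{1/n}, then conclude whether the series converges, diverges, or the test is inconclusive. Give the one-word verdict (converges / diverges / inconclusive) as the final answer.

Let a_n denote the general term. Form |a_n|^(1/n) and simplify:
|a_n|^(1/n) = 1/8
Take the limit as n -> infinity: L = 1/8.
Since L = 1/8 < 1, the root test implies convergence.

converges


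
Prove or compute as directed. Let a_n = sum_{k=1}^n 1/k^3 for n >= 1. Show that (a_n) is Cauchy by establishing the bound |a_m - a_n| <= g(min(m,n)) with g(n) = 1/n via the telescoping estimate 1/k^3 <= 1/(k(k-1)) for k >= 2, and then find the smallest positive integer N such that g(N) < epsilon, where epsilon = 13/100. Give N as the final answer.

For m > n >= 1: |a_m - a_n| = sum_{k=n+1}^m 1/k^3.
Use 1/k^3 <= 1/(k(k-1)) = 1/(k-1) - 1/k for k >= 2 (which holds since k^3 >= k^2 >= k(k-1) for k >= 2):
sum_{k=n+1}^m 1/k^3 <= sum_{k=n+1}^m (1/(k-1) - 1/k) = 1/n - 1/m <= 1/n.
By symmetry the same bound holds with n,m swapped, so |a_m - a_n| <= 1/min(m,n) = g(min(m,n)). Since g(n) -> 0, (a_n) is Cauchy.
Now solve g(N) < 13/100: 1/N < 13/100 <=> N > 1/(13/100) = 100/13.
The smallest integer strictly greater than 100/13 is N = 8.
Check: g(8) = 1/8 < 13/100; g(7) = 1/7 >= 13/100. So N = 8.

8


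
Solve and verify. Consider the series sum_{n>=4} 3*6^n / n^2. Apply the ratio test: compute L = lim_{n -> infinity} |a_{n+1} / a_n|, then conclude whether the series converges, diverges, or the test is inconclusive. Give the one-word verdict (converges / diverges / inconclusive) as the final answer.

Let a_n denote the general term. Form the ratio a_{n+1}/a_n and simplify:
a_{n+1}/a_n = 6*n^2/(n + 1)^2
Take the limit as n -> infinity: L = 6.
Since L = 6 > 1 (or L = infinity), the ratio test implies the series diverges.

diverges


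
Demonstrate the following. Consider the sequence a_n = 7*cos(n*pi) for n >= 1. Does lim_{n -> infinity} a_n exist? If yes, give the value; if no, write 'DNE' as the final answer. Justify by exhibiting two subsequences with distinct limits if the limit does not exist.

Examine the behaviour of a_n along subsequences.
cos(n*pi) = (-1)^n, so a_n = 7*(-1)^n. a_{2k} = 7 -> 7. a_{2k+1} = -7 -> -7.
Since these two subsequential limits are 7 and -7, distinct, the full sequence cannot converge (a convergent sequence has all subsequences tending to the same limit). So lim a_n does not exist.

DNE


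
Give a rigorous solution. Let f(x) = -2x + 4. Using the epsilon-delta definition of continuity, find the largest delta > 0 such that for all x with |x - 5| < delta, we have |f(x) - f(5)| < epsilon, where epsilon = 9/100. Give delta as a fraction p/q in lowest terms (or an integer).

We compute f(5) = -2*(5) + 4 = -6.
|f(x) - f(5)| = |-2x + 4 - (-6)| = |-2(x - 5)| = 2|x - 5|.
We need 2|x - 5| < 9/100, i.e. |x - 5| < 9/100 / 2 = 9/200.
So any delta <= 9/200 works. Conversely, if delta > 9/200, then x = 5 + 9/200 satisfies |x - 5| = 9/200 < delta but |f(x) - f(5)| = 2 * 9/200 = 9/100, which is not < 9/100; so no larger delta works.
Hence the largest such delta is 9/200.

9/200


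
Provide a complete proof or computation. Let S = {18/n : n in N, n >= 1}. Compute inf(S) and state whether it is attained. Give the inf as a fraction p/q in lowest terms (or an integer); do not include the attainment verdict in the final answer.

Analysis:
- Values: 18, 9, 6, 9/2, ... strictly decreasing.
- The maximum is 18 (n=1); sup = 18 (attained).
- The set is bounded below by 0; 18/n -> 0 so 0 is the greatest lower bound.
- 0 is not in the set, so inf = 0 is not attained.
Conclusion: inf(S) = 0, not attained in S.

0


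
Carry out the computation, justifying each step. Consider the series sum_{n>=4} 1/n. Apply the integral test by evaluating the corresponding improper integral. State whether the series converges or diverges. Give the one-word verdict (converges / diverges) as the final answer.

Let f(x) = 1/x. Then f is positive, continuous, and decreasing on [4, infinity), so the integral test applies.
Compute the improper integral int_{4}^infinity f(x) dx:
  antiderivative F(x) = log(x).
  As x -> infinity, log(x) -> infinity.
  So int = infinity - log(4) = infinity. By the integral test, the series diverges.

diverges


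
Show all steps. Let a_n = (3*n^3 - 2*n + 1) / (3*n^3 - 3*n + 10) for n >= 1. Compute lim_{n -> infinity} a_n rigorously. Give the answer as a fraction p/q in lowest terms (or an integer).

Divide numerator and denominator by n^3, the highest power:
numerator / n^3 = 3 - 2/n^2 + n^(-3)
denominator / n^3 = 3 - 3/n^2 + 10/n^3
As n -> infinity, all terms of the form c/n^k (k >= 1) tend to 0.
So numerator / n^3 -> 3 and denominator / n^3 -> 3.
Therefore lim a_n = 1.

1


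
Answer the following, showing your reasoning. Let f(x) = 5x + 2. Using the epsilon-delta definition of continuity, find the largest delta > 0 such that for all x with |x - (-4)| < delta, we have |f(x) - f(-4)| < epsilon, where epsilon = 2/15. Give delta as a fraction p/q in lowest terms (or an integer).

We compute f(-4) = 5*(-4) + 2 = -18.
|f(x) - f(-4)| = |5x + 2 - (-18)| = |5(x - (-4))| = 5|x - (-4)|.
We need 5|x - (-4)| < 2/15, i.e. |x - (-4)| < 2/15 / 5 = 2/75.
So any delta <= 2/75 works. Conversely, if delta > 2/75, then x = -4 + 2/75 satisfies |x - (-4)| = 2/75 < delta but |f(x) - f(-4)| = 5 * 2/75 = 2/15, which is not < 2/15; so no larger delta works.
Hence the largest such delta is 2/75.

2/75


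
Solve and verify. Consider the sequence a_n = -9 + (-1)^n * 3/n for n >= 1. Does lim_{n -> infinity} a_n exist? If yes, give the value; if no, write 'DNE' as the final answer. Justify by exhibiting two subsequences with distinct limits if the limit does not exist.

Examine the behaviour of a_n along subsequences.
Even-n subsequence a_{2k} = -9 + 3/(2k) -> -9. Odd-n subsequence a_{2k+1} = -9 - 3/(2k+1) -> -9. Both tend to -9, which suggests the limit is -9; verify directly.
|a_n - (-9)| = |(-1)^n * 3/n| = 3/n for every n >= 1.
Given epsilon > 0, choose a positive integer N > 3/epsilon. Then for all n >= N, |a_n - (-9)| = 3/n <= 3/N < epsilon.
So by the definition of the limit, lim a_n exists and equals -9.

-9


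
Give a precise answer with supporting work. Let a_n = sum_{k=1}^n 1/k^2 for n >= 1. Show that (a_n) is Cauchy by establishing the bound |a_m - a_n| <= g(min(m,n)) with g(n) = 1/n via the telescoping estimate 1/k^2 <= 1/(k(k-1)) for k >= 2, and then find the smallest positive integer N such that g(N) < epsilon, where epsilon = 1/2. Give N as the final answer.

For m > n >= 1: |a_m - a_n| = sum_{k=n+1}^m 1/k^2.
Use 1/k^2 <= 1/(k(k-1)) = 1/(k-1) - 1/k for k >= 2:
sum_{k=n+1}^m 1/k^2 <= sum_{k=n+1}^m (1/(k-1) - 1/k) = 1/n - 1/m <= 1/n.
By symmetry the same bound holds with n,m swapped, so |a_m - a_n| <= 1/min(m,n) = g(min(m,n)). Since g(n) -> 0, (a_n) is Cauchy.
Now solve g(N) < 1/2: 1/N < 1/2 <=> N > 1/(1/2) = 2.
The smallest integer strictly greater than 2 is N = 3.
Check: g(3) = 1/3 < 1/2; g(2) = 1/2 >= 1/2. So N = 3.

3


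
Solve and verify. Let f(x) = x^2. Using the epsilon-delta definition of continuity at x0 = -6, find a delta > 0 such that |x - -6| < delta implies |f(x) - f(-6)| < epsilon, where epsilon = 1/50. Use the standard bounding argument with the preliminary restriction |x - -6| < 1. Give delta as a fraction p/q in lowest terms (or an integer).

Factor: |x^2 - (-6)^2| = |x - -6| * |x + -6|.
Impose |x - -6| < 1 first. Then |x + -6| = |(x - -6) + 2*(-6)| <= |x - -6| + 2*|-6| < 1 + 12 = 13.
So |x^2 - (-6)^2| < delta * 13.
We need delta * 13 <= 1/50, i.e. delta <= 1/50/13 = 1/650.
Since 1/650 < 1, this is tighter than 1; take delta = 1/650.
So delta = 1/650 works.

1/650


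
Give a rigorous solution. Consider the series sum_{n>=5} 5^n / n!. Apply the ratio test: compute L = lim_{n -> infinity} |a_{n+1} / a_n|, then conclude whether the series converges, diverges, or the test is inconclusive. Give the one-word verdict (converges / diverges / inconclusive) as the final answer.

Let a_n denote the general term. Form the ratio a_{n+1}/a_n and simplify:
a_{n+1}/a_n = 5/(n + 1)
Take the limit as n -> infinity: L = 0.
Since L = 0 < 1, the ratio test implies the series converges.

converges


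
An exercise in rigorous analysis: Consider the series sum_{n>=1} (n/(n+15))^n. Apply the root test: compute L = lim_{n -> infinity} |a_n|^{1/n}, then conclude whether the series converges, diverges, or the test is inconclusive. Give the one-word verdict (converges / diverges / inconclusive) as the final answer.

Let a_n denote the general term. Form |a_n|^(1/n) and simplify:
|a_n|^(1/n) = n/(n + 15)
Take the limit as n -> infinity: L = 1.
Since L = 1, the root test is inconclusive. (In fact a_n = (n/(n+15))^n -> e^(-15) != 0, so the nth-term test shows divergence; but the root test itself gives no conclusion.)

inconclusive


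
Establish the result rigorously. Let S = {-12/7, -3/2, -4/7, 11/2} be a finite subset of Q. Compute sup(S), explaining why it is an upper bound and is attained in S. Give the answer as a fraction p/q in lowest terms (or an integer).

S is finite, so sup(S) = max(S).
Sorted decreasing:
11/2, -4/7, -3/2, -12/7
The extremum is 11/2.
For every x in S, x <= 11/2. And 11/2 is in S, so it is attained.
Therefore sup(S) = 11/2.

11/2


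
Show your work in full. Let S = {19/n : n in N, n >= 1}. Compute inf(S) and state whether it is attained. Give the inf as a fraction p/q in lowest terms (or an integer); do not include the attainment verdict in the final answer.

Analysis:
- Values: 19, 19/2, 19/3, 19/4, ... strictly decreasing.
- The maximum is 19 (n=1); sup = 19 (attained).
- The set is bounded below by 0; 19/n -> 0 so 0 is the greatest lower bound.
- 0 is not in the set, so inf = 0 is not attained.
Conclusion: inf(S) = 0, not attained in S.

0


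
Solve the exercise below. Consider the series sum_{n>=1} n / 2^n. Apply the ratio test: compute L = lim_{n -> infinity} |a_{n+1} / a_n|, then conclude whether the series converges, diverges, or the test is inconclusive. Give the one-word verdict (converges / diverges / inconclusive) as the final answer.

Let a_n denote the general term. Form the ratio a_{n+1}/a_n and simplify:
a_{n+1}/a_n = (n + 1)/(2*n)
Take the limit as n -> infinity: L = 1/2.
Since L = 1/2 < 1, the ratio test implies the series converges.

converges


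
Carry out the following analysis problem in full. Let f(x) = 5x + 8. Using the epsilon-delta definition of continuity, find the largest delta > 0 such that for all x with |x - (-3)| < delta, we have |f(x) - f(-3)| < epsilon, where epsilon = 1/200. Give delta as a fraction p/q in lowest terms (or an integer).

We compute f(-3) = 5*(-3) + 8 = -7.
|f(x) - f(-3)| = |5x + 8 - (-7)| = |5(x - (-3))| = 5|x - (-3)|.
We need 5|x - (-3)| < 1/200, i.e. |x - (-3)| < 1/200 / 5 = 1/1000.
So any delta <= 1/1000 works. Conversely, if delta > 1/1000, then x = -3 + 1/1000 satisfies |x - (-3)| = 1/1000 < delta but |f(x) - f(-3)| = 5 * 1/1000 = 1/200, which is not < 1/200; so no larger delta works.
Hence the largest such delta is 1/1000.

1/1000


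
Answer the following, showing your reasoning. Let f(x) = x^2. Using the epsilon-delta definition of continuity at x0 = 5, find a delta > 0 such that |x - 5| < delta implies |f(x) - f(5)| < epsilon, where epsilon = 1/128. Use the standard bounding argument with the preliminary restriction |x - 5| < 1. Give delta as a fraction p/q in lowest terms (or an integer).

Factor: |x^2 - (5)^2| = |x - 5| * |x + 5|.
Impose |x - 5| < 1 first. Then |x + 5| = |(x - 5) + 2*(5)| <= |x - 5| + 2*|5| < 1 + 10 = 11.
So |x^2 - (5)^2| < delta * 11.
We need delta * 11 <= 1/128, i.e. delta <= 1/128/11 = 1/1408.
Since 1/1408 < 1, this is tighter than 1; take delta = 1/1408.
So delta = 1/1408 works.

1/1408


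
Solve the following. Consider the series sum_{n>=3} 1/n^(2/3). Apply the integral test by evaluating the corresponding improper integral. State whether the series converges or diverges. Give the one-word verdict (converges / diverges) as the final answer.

Let f(x) = x^(-2/3). Then f is positive, continuous, and decreasing on [3, infinity), so the integral test applies.
Compute the improper integral int_{3}^infinity f(x) dx:
  antiderivative F(x) = 3*x^(1/3).
  As x -> infinity, F(x) -> infinity (since p = 2/3 < 1).
  So the integral diverges. By the integral test, the series diverges.

diverges


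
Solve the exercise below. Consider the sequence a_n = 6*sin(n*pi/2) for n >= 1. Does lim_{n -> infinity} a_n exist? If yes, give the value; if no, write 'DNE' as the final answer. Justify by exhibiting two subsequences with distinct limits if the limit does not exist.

Examine the behaviour of a_n along subsequences.
a_{4k+1} = 6*sin(pi/2 + 2k*pi) = 6 -> 6. a_{4k+3} = 6*sin(3pi/2 + 2k*pi) = -6 -> -6.
Since these two subsequential limits are 6 and -6, distinct, the full sequence cannot converge (a convergent sequence has all subsequences tending to the same limit). So lim a_n does not exist.

DNE


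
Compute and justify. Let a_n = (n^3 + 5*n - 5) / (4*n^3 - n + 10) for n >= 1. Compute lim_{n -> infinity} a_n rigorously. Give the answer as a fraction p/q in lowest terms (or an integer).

Divide numerator and denominator by n^3, the highest power:
numerator / n^3 = 1 + 5/n^2 - 5/n^3
denominator / n^3 = 4 - 1/n^2 + 10/n^3
As n -> infinity, all terms of the form c/n^k (k >= 1) tend to 0.
So numerator / n^3 -> 1 and denominator / n^3 -> 4.
Therefore lim a_n = 1/4.

1/4


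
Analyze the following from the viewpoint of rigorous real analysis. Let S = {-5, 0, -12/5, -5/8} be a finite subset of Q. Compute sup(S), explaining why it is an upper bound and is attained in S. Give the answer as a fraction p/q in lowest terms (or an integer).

S is finite, so sup(S) = max(S).
Sorted decreasing:
0, -5/8, -12/5, -5
The extremum is 0.
For every x in S, x <= 0. And 0 is in S, so it is attained.
Therefore sup(S) = 0.

0


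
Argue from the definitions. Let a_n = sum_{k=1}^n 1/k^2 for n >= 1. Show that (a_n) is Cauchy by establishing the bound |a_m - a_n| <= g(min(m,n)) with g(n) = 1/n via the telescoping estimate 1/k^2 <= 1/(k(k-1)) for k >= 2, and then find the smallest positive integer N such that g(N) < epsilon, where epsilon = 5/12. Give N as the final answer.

For m > n >= 1: |a_m - a_n| = sum_{k=n+1}^m 1/k^2.
Use 1/k^2 <= 1/(k(k-1)) = 1/(k-1) - 1/k for k >= 2:
sum_{k=n+1}^m 1/k^2 <= sum_{k=n+1}^m (1/(k-1) - 1/k) = 1/n - 1/m <= 1/n.
By symmetry the same bound holds with n,m swapped, so |a_m - a_n| <= 1/min(m,n) = g(min(m,n)). Since g(n) -> 0, (a_n) is Cauchy.
Now solve g(N) < 5/12: 1/N < 5/12 <=> N > 1/(5/12) = 12/5.
The smallest integer strictly greater than 12/5 is N = 3.
Check: g(3) = 1/3 < 5/12; g(2) = 1/2 >= 5/12. So N = 3.

3


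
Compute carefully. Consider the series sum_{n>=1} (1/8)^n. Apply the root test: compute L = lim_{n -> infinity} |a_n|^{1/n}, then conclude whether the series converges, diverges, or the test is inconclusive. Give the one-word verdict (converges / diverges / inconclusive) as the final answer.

Let a_n denote the general term. Form |a_n|^(1/n) and simplify:
|a_n|^(1/n) = 1/8
Take the limit as n -> infinity: L = 1/8.
Since L = 1/8 < 1, the root test implies convergence.

converges


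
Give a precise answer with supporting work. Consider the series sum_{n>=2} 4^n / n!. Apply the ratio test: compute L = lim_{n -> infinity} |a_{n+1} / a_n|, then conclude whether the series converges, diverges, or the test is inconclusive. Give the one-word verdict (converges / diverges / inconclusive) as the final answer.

Let a_n denote the general term. Form the ratio a_{n+1}/a_n and simplify:
a_{n+1}/a_n = 4/(n + 1)
Take the limit as n -> infinity: L = 0.
Since L = 0 < 1, the ratio test implies the series converges.

converges


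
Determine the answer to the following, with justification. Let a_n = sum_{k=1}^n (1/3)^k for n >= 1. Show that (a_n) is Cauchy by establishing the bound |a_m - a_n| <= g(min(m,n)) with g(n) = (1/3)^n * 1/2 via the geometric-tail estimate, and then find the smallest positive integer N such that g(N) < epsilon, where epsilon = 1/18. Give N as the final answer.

For m > n >= 1: |a_m - a_n| = sum_{k=n+1}^m (1/3)^k < sum_{k=n+1}^infinity (1/3)^k = (1/3)^(n+1) / (1 - 1/3) = (1/3)^n * (1/3) * (3/2) = (1/3)^n * 1/2.
So g(n) = (1/3)^n / 2. Since g(n) -> 0, (a_n) is Cauchy.
Now solve g(N) < 1/18: (1/3)^N / 2 < 1/18 <=> 3^N > 1 / (2 * 1/18) = 9.
Check powers of 3: 3^2 = 9 <= 9, 3^3 = 27 > 9.
So the smallest such N is 3. Check: g(3) = 1/(2 * 27) = 1/54 < 1/18.

3


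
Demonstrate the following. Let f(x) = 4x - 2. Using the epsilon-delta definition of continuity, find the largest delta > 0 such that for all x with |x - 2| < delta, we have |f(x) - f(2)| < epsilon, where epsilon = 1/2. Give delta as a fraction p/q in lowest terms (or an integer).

We compute f(2) = 4*(2) - 2 = 6.
|f(x) - f(2)| = |4x - 2 - (6)| = |4(x - 2)| = 4|x - 2|.
We need 4|x - 2| < 1/2, i.e. |x - 2| < 1/2 / 4 = 1/8.
So any delta <= 1/8 works. Conversely, if delta > 1/8, then x = 2 + 1/8 satisfies |x - 2| = 1/8 < delta but |f(x) - f(2)| = 4 * 1/8 = 1/2, which is not < 1/2; so no larger delta works.
Hence the largest such delta is 1/8.

1/8


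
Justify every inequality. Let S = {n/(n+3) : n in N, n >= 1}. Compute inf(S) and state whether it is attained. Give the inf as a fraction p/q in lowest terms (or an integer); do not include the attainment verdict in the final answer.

Analysis:
- Values: 1/4, 2/5, 1/2, 4/7, ... strictly increasing.
- Minimum is 1/4 (n=1); inf = 1/4 (attained).
- n/(n+3) = 1 - 3/(n+3) -> 1 from below as n -> infinity, and never equals 1.
- So sup = 1 (not attained).
Conclusion: inf(S) = 1/4, attained in S.

1/4


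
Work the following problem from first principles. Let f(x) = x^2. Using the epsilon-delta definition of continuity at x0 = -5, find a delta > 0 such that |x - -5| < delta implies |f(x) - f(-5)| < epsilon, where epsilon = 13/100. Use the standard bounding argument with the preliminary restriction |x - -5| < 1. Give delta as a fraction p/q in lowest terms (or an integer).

Factor: |x^2 - (-5)^2| = |x - -5| * |x + -5|.
Impose |x - -5| < 1 first. Then |x + -5| = |(x - -5) + 2*(-5)| <= |x - -5| + 2*|-5| < 1 + 10 = 11.
So |x^2 - (-5)^2| < delta * 11.
We need delta * 11 <= 13/100, i.e. delta <= 13/100/11 = 13/1100.
Since 13/1100 < 1, this is tighter than 1; take delta = 13/1100.
So delta = 13/1100 works.

13/1100


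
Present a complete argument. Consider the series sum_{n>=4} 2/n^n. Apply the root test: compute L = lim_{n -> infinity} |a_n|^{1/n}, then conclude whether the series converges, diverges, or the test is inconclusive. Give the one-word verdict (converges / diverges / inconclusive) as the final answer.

Let a_n denote the general term. Form |a_n|^(1/n) and simplify:
|a_n|^(1/n) = 2^(1/n)/n
Take the limit as n -> infinity: L = 0.
Since L = 0 < 1, the root test implies convergence.

converges


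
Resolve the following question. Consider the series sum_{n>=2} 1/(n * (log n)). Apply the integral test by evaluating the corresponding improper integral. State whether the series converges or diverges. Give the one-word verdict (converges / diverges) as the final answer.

Let f(x) = 1/(x*log(x)). Then f is positive, continuous, and decreasing on [2, infinity), so the integral test applies.
Compute the improper integral int_{2}^infinity f(x) dx:
  antiderivative F(x) = log(log(x)).
  F(x) = log(log(x)) -> infinity as x -> infinity. The integral diverges, so by the integral test, the series diverges.

diverges


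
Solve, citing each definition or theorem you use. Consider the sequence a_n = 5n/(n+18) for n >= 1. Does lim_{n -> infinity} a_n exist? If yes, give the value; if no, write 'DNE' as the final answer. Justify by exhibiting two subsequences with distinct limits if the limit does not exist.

Examine the behaviour of a_n along subsequences.
Even-n subsequence a_{2k} = 5(2k)/(2k+18) -> 5. Odd-n subsequence a_{2k+1} = 5(2k+1)/(2k+19) -> 5. Both tend to 5, which suggests the limit is 5; verify directly.
|a_n - 5| = |5n - 5(n+18)| / (n+18) = 90/(n+18) < 90/n for every n >= 1.
Given epsilon > 0, choose a positive integer N > 90/epsilon. Then for all n >= N, |a_n - 5| < 90/n <= 90/N < epsilon.
So by the definition of the limit, lim a_n exists and equals 5.

5
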